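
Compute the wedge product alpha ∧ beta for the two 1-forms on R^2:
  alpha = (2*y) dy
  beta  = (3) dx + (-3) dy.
alpha ∧ beta = (-6*y) dx ∧ dy

Distribute the wedge, using dx_i ∧ dx_j = -dx_j ∧ dx_i and dx_i ∧ dx_i = 0. For each pair (i, j) with i < j, the coefficient of dx_i ∧ dx_j in alpha ∧ beta is (alpha_i * beta_j - alpha_j * beta_i). Collecting: alpha ∧ beta = (-6*y) dx ∧ dy.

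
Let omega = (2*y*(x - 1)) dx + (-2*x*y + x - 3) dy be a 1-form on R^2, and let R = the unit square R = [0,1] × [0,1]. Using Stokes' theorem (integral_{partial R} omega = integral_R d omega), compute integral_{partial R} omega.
integral_(partial R) omega = 1

Stokes: integral_partial_R omega = integral_R d omega with d omega = (∂Q/∂x - ∂P/∂y) dx ∧ dy.
  ∂Q/∂x = 1 - 2*y
  ∂P/∂y = 2*x - 2
  integrand = ∂Q/∂x - ∂P/∂y = -2*x - 2*y + 3.
Integrating over R: integral_0^1 integral_0^1 (-2*x - 2*y + 3) dx dy = 1.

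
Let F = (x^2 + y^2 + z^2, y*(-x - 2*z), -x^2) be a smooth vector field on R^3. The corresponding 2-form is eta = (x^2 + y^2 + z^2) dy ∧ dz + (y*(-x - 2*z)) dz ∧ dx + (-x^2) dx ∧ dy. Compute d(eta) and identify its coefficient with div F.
d(eta) = (x - 2*z) dx ∧ dy ∧ dz; div F = x - 2*z

For a 2-form in R^3 of the form above, applying d gives a 3-form with coefficient ∂P/∂x + ∂Q/∂y + ∂R/∂z:
  ∂P/∂x = 2*x
  ∂Q/∂y = -x - 2*z
  ∂R/∂z = 0
Sum = x - 2*z, which is exactly div F.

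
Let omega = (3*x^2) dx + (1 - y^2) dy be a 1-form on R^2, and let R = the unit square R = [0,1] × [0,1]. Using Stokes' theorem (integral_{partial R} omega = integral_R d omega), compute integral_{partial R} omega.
integral_(partial R) omega = 0

Stokes: integral_partial_R omega = integral_R d omega with d omega = (∂Q/∂x - ∂P/∂y) dx ∧ dy.
  ∂Q/∂x = 0
  ∂P/∂y = 0
  integrand = ∂Q/∂x - ∂P/∂y = 0.
Integrating over R: integral_0^1 integral_0^1 (0) dx dy = 0.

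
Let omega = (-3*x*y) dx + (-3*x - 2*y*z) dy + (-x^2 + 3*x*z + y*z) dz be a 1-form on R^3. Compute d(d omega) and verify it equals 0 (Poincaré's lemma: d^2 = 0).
d(d omega) = 0

Step 1: d omega = sum_{i<j} (∂f_j/∂x_i - ∂f_i/∂x_j) dx_i ∧ dx_j:
  coeff of dx ∧ dy: 3*x - 3
  coeff of dx ∧ dz: -2*x + 3*z
  coeff of dy ∧ dz: 2*y + z
Step 2: Apply d again to each 2-form coefficient. The only possible 3-form in R^3 is dx ∧ dy ∧ dz, with coefficient
  ∂(coeff of dy∧dz)/∂x - ∂(coeff of dx∧dz)/∂y + ∂(coeff of dx∧dy)/∂z
  = ∂/∂x (2*y + z) - ∂/∂y (-2*x + 3*z) + ∂/∂z (3*x - 3).
Each of these terms simplifies to sums of mixed partials that cancel in pairs. The result is 0 (by equality of mixed partials for smooth functions — Schwarz / Clairaut).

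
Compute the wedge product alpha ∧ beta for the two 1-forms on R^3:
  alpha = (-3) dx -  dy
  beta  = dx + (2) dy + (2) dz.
alpha ∧ beta = (-5) dx ∧ dy + (-6) dx ∧ dz + (-2) dy ∧ dz

Distribute the wedge, using dx_i ∧ dx_j = -dx_j ∧ dx_i and dx_i ∧ dx_i = 0. For each pair (i, j) with i < j, the coefficient of dx_i ∧ dx_j in alpha ∧ beta is (alpha_i * beta_j - alpha_j * beta_i). Collecting: alpha ∧ beta = (-5) dx ∧ dy + (-6) dx ∧ dz + (-2) dy ∧ dz.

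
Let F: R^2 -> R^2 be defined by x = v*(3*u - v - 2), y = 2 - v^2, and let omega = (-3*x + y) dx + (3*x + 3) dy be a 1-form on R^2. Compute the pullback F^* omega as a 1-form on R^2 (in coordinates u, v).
F^* omega = (3*v*(-9*u*v + 2*v^2 + 6*v + 2)) du + (-27*u^2*v + 6*u*v^2 + 36*u*v + 6*u + 2*v^3 - 4*v^2 - 22*v - 4) dv

Using F^*(f dg) = (f ∘ F) d(g ∘ F), substitute each coordinate x_i by F_i(u, v) in f_i, and replace dx_i by d F_i = (∂F_i/∂u) du + (∂F_i/∂v) dv.
  For the x component: f_1(F) = -9*u*v + 2*v^2 + 6*v + 2; d F_1 = (3*v) du + (3*u - 2*v - 2) dv
  For the y component: f_2(F) = 9*u*v - 3*v^2 - 6*v + 3; d F_2 = (0) du + (-2*v) dv
Combining and collecting du, dv coefficients:
  coeff of du: 3*v*(-9*u*v + 2*v^2 + 6*v + 2)
  coeff of dv: -27*u^2*v + 6*u*v^2 + 36*u*v + 6*u + 2*v^3 - 4*v^2 - 22*v - 4
F^* omega = (3*v*(-9*u*v + 2*v^2 + 6*v + 2)) du + (-27*u^2*v + 6*u*v^2 + 36*u*v + 6*u + 2*v^3 - 4*v^2 - 22*v - 4) dv.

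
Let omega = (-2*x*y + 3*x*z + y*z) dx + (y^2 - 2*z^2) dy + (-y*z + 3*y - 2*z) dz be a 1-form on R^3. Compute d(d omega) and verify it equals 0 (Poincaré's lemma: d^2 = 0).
d(d omega) = 0

Step 1: d omega = sum_{i<j} (∂f_j/∂x_i - ∂f_i/∂x_j) dx_i ∧ dx_j:
  coeff of dx ∧ dy: 2*x - z
  coeff of dx ∧ dz: -3*x - y
  coeff of dy ∧ dz: 3*z + 3
Step 2: Apply d again to each 2-form coefficient. The only possible 3-form in R^3 is dx ∧ dy ∧ dz, with coefficient
  ∂(coeff of dy∧dz)/∂x - ∂(coeff of dx∧dz)/∂y + ∂(coeff of dx∧dy)/∂z
  = ∂/∂x (3*z + 3) - ∂/∂y (-3*x - y) + ∂/∂z (2*x - z).
Each of these terms simplifies to sums of mixed partials that cancel in pairs. The result is 0 (by equality of mixed partials for smooth functions — Schwarz / Clairaut).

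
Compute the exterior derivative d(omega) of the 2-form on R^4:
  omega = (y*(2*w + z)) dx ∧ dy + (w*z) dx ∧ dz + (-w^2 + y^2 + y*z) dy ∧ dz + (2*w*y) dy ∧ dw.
d(omega) = (y) dx ∧ dy ∧ dz + (2*y) dx ∧ dy ∧ dw + (z) dx ∧ dz ∧ dw + (-2*w) dy ∧ dz ∧ dw

For a 2-form omega = sum_{i<j} g_{ij} dx_i ∧ dx_j, the exterior derivative is
  d(omega) = sum_{i<j} d(g_{ij}) ∧ dx_i ∧ dx_j = sum_{i<j, k} (∂g_{ij}/∂x_k) dx_k ∧ dx_i ∧ dx_j.
Expand each term, using dx_k ∧ dx_i ∧ dx_j = sgn(permutation) dx_{(a)} ∧ dx_{(b)} ∧ dx_{(c)} with (a < b < c) sorted:
  d(y*(2*w + z)) includes (∂/∂z)(y*(2*w + z)) dz = (y) dz, which multiplied by dx ∧ dy gives (y) dx ∧ dy ∧ dz
  d(y*(2*w + z)) includes (∂/∂w)(y*(2*w + z)) dw = (2*y) dw, which multiplied by dx ∧ dy gives (2*y) dx ∧ dy ∧ dw
  d(w*z) includes (∂/∂w)(w*z) dw = (z) dw, which multiplied by dx ∧ dz gives (z) dx ∧ dz ∧ dw
  d(-w^2 + y^2 + y*z) includes (∂/∂w)(-w^2 + y^2 + y*z) dw = (-2*w) dw, which multiplied by dy ∧ dz gives (-2*w) dy ∧ dz ∧ dw
Collecting like 3-forms: d(omega) = (y) dx ∧ dy ∧ dz + (2*y) dx ∧ dy ∧ dw + (z) dx ∧ dz ∧ dw + (-2*w) dy ∧ dz ∧ dw.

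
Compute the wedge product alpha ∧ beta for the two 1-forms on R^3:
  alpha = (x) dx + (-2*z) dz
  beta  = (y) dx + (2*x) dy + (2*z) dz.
alpha ∧ beta = (2*x^2) dx ∧ dy + (2*z*(x + y)) dx ∧ dz + (4*x*z) dy ∧ dz

Distribute the wedge, using dx_i ∧ dx_j = -dx_j ∧ dx_i and dx_i ∧ dx_i = 0. For each pair (i, j) with i < j, the coefficient of dx_i ∧ dx_j in alpha ∧ beta is (alpha_i * beta_j - alpha_j * beta_i). Collecting: alpha ∧ beta = (2*x^2) dx ∧ dy + (2*z*(x + y)) dx ∧ dz + (4*x*z) dy ∧ dz.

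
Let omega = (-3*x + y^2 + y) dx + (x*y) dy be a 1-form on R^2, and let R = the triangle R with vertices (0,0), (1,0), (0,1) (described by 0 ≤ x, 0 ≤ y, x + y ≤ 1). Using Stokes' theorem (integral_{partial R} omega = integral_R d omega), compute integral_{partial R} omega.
integral_(partial R) omega = -2/3

Stokes: integral_partial_R omega = integral_R d omega with d omega = (∂Q/∂x - ∂P/∂y) dx ∧ dy.
  ∂Q/∂x = y
  ∂P/∂y = 2*y + 1
  integrand = ∂Q/∂x - ∂P/∂y = -y - 1.
Integrating over R: integral_0^1 integral_0^{1-x} (-y - 1) dy dx = -2/3.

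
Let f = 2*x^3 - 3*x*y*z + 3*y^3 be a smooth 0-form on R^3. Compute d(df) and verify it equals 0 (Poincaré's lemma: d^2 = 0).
d(df) = 0

Step 1: df = sum_i (∂f/∂x_i) dx_i = (6*x^2 - 3*y*z) dx + (-3*x*z + 9*y^2) dy + (-3*x*y) dz.
Step 2: Apply d again. Using the 1-form formula, the coefficient of dx ∧ dy in d(df) is ∂^2 f/∂x ∂y - ∂^2 f/∂y ∂x = (-3*z) - (-3*z) = 0 (equality of mixed partials for smooth f).
Similarly for dx ∧ dz and dy ∧ dz — all coefficients vanish. So d(df) = 0.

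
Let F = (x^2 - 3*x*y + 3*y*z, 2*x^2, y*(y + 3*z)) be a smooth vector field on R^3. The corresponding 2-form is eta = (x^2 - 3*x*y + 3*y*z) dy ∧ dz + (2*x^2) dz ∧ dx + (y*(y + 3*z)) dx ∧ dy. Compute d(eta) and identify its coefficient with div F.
d(eta) = (2*x) dx ∧ dy ∧ dz; div F = 2*x

For a 2-form in R^3 of the form above, applying d gives a 3-form with coefficient ∂P/∂x + ∂Q/∂y + ∂R/∂z:
  ∂P/∂x = 2*x - 3*y
  ∂Q/∂y = 0
  ∂R/∂z = 3*y
Sum = 2*x, which is exactly div F.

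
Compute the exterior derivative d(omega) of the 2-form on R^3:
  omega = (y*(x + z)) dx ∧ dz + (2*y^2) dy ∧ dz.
d(omega) = (-x - z) dx ∧ dy ∧ dz

For a 2-form omega = sum_{i<j} g_{ij} dx_i ∧ dx_j, the exterior derivative is
  d(omega) = sum_{i<j} d(g_{ij}) ∧ dx_i ∧ dx_j = sum_{i<j, k} (∂g_{ij}/∂x_k) dx_k ∧ dx_i ∧ dx_j.
Expand each term, using dx_k ∧ dx_i ∧ dx_j = sgn(permutation) dx_{(a)} ∧ dx_{(b)} ∧ dx_{(c)} with (a < b < c) sorted:
  d(y*(x + z)) includes (∂/∂y)(y*(x + z)) dy = (x + z) dy, which multiplied by dx ∧ dz gives (-x - z) dx ∧ dy ∧ dz
Collecting like 3-forms: d(omega) = (-x - z) dx ∧ dy ∧ dz.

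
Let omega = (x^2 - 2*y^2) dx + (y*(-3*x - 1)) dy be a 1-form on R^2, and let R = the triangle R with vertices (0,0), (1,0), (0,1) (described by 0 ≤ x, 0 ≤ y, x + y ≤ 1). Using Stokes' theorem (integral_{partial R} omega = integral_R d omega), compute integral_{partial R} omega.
integral_(partial R) omega = 1/6

Stokes: integral_partial_R omega = integral_R d omega with d omega = (∂Q/∂x - ∂P/∂y) dx ∧ dy.
  ∂Q/∂x = -3*y
  ∂P/∂y = -4*y
  integrand = ∂Q/∂x - ∂P/∂y = y.
Integrating over R: integral_0^1 integral_0^{1-x} (y) dy dx = 1/6.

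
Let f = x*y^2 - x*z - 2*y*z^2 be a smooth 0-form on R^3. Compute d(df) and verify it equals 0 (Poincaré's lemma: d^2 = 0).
d(df) = 0

Step 1: df = sum_i (∂f/∂x_i) dx_i = (y^2 - z) dx + (2*x*y - 2*z^2) dy + (-x - 4*y*z) dz.
Step 2: Apply d again. Using the 1-form formula, the coefficient of dx ∧ dy in d(df) is ∂^2 f/∂x ∂y - ∂^2 f/∂y ∂x = (2*y) - (2*y) = 0 (equality of mixed partials for smooth f).
Similarly for dx ∧ dz and dy ∧ dz — all coefficients vanish. So d(df) = 0.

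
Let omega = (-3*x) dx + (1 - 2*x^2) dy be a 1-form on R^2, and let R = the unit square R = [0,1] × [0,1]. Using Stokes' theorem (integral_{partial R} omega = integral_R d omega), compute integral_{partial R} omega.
integral_(partial R) omega = -2

Stokes: integral_partial_R omega = integral_R d omega with d omega = (∂Q/∂x - ∂P/∂y) dx ∧ dy.
  ∂Q/∂x = -4*x
  ∂P/∂y = 0
  integrand = ∂Q/∂x - ∂P/∂y = -4*x.
Integrating over R: integral_0^1 integral_0^1 (-4*x) dx dy = -2.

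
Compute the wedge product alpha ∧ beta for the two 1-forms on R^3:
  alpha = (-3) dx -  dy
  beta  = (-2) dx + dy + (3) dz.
alpha ∧ beta = (-5) dx ∧ dy + (-9) dx ∧ dz + (-3) dy ∧ dz

Distribute the wedge, using dx_i ∧ dx_j = -dx_j ∧ dx_i and dx_i ∧ dx_i = 0. For each pair (i, j) with i < j, the coefficient of dx_i ∧ dx_j in alpha ∧ beta is (alpha_i * beta_j - alpha_j * beta_i). Collecting: alpha ∧ beta = (-5) dx ∧ dy + (-9) dx ∧ dz + (-3) dy ∧ dz.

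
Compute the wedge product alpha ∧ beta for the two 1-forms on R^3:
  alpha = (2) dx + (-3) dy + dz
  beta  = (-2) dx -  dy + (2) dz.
alpha ∧ beta = (-8) dx ∧ dy + (6) dx ∧ dz + (-5) dy ∧ dz

Distribute the wedge, using dx_i ∧ dx_j = -dx_j ∧ dx_i and dx_i ∧ dx_i = 0. For each pair (i, j) with i < j, the coefficient of dx_i ∧ dx_j in alpha ∧ beta is (alpha_i * beta_j - alpha_j * beta_i). Collecting: alpha ∧ beta = (-8) dx ∧ dy + (6) dx ∧ dz + (-5) dy ∧ dz.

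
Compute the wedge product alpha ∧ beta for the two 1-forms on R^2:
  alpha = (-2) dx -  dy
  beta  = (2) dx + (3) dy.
alpha ∧ beta = (-4) dx ∧ dy

Distribute the wedge, using dx_i ∧ dx_j = -dx_j ∧ dx_i and dx_i ∧ dx_i = 0. For each pair (i, j) with i < j, the coefficient of dx_i ∧ dx_j in alpha ∧ beta is (alpha_i * beta_j - alpha_j * beta_i). Collecting: alpha ∧ beta = (-4) dx ∧ dy.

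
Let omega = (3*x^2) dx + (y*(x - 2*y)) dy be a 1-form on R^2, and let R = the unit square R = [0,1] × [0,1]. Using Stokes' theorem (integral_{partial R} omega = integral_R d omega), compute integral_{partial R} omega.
integral_(partial R) omega = 1/2

Stokes: integral_partial_R omega = integral_R d omega with d omega = (∂Q/∂x - ∂P/∂y) dx ∧ dy.
  ∂Q/∂x = y
  ∂P/∂y = 0
  integrand = ∂Q/∂x - ∂P/∂y = y.
Integrating over R: integral_0^1 integral_0^1 (y) dx dy = 1/2.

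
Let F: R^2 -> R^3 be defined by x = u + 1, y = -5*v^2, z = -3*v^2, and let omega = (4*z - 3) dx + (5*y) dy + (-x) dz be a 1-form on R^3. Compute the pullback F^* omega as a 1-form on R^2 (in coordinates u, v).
F^* omega = (-12*v^2 - 3) du + (2*v*(3*u + 125*v^2 + 3)) dv

Using F^*(f dg) = (f ∘ F) d(g ∘ F), substitute each coordinate x_i by F_i(u, v) in f_i, and replace dx_i by d F_i = (∂F_i/∂u) du + (∂F_i/∂v) dv.
  For the x component: f_1(F) = -12*v^2 - 3; d F_1 = (1) du + (0) dv
  For the y component: f_2(F) = -25*v^2; d F_2 = (0) du + (-10*v) dv
  For the z component: f_3(F) = -u - 1; d F_3 = (0) du + (-6*v) dv
Combining and collecting du, dv coefficients:
  coeff of du: -12*v^2 - 3
  coeff of dv: 2*v*(3*u + 125*v^2 + 3)
F^* omega = (-12*v^2 - 3) du + (2*v*(3*u + 125*v^2 + 3)) dv.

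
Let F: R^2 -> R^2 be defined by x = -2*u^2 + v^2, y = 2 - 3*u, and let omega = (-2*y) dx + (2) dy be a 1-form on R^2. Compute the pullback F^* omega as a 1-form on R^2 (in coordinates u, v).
F^* omega = (-24*u^2 + 16*u - 6) du + (4*v*(3*u - 2)) dv

Using F^*(f dg) = (f ∘ F) d(g ∘ F), substitute each coordinate x_i by F_i(u, v) in f_i, and replace dx_i by d F_i = (∂F_i/∂u) du + (∂F_i/∂v) dv.
  For the x component: f_1(F) = 6*u - 4; d F_1 = (-4*u) du + (2*v) dv
  For the y component: f_2(F) = 2; d F_2 = (-3) du + (0) dv
Combining and collecting du, dv coefficients:
  coeff of du: -24*u^2 + 16*u - 6
  coeff of dv: 4*v*(3*u - 2)
F^* omega = (-24*u^2 + 16*u - 6) du + (4*v*(3*u - 2)) dv.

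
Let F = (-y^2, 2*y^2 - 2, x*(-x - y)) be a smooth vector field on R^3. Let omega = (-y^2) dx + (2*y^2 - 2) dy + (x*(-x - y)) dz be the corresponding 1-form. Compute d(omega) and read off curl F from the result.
d(omega) = (-x) dy ∧ dz + (2*x + y) dz ∧ dx + (2*y) dx ∧ dy; curl F = (-x, 2*x + y, 2*y)

d omega = sum_{i<j} (∂f_j/∂x_i - ∂f_i/∂x_j) dx_i ∧ dx_j. Under the identification (dy ∧ dz, dz ∧ dx, dx ∧ dy) ↔ (e_x, e_y, e_z), the coefficients are exactly the components of curl F. Compute:
  ∂R/∂y - ∂Q/∂z = (-x) - (0) = -x
  ∂P/∂z - ∂R/∂x = (0) - (-2*x - y) = 2*x + y
  ∂Q/∂x - ∂P/∂y = (0) - (-2*y) = 2*y.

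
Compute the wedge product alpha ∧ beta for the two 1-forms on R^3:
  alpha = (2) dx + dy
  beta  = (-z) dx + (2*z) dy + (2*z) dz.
alpha ∧ beta = (5*z) dx ∧ dy + (4*z) dx ∧ dz + (2*z) dy ∧ dz

Distribute the wedge, using dx_i ∧ dx_j = -dx_j ∧ dx_i and dx_i ∧ dx_i = 0. For each pair (i, j) with i < j, the coefficient of dx_i ∧ dx_j in alpha ∧ beta is (alpha_i * beta_j - alpha_j * beta_i). Collecting: alpha ∧ beta = (5*z) dx ∧ dy + (4*z) dx ∧ dz + (2*z) dy ∧ dz.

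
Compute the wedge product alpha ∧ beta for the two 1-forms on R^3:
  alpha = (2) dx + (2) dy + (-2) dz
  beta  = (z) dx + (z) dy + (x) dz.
alpha ∧ beta = (2*x + 2*z) dx ∧ dz + (2*x + 2*z) dy ∧ dz

Distribute the wedge, using dx_i ∧ dx_j = -dx_j ∧ dx_i and dx_i ∧ dx_i = 0. For each pair (i, j) with i < j, the coefficient of dx_i ∧ dx_j in alpha ∧ beta is (alpha_i * beta_j - alpha_j * beta_i). Collecting: alpha ∧ beta = (2*x + 2*z) dx ∧ dz + (2*x + 2*z) dy ∧ dz.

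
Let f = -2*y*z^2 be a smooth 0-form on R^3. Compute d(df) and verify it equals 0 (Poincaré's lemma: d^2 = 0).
d(df) = 0

Step 1: df = sum_i (∂f/∂x_i) dx_i = (0) dx + (-2*z^2) dy + (-4*y*z) dz.
Step 2: Apply d again. Using the 1-form formula, the coefficient of dx ∧ dy in d(df) is ∂^2 f/∂x ∂y - ∂^2 f/∂y ∂x = (0) - (0) = 0 (equality of mixed partials for smooth f).
Similarly for dx ∧ dz and dy ∧ dz — all coefficients vanish. So d(df) = 0.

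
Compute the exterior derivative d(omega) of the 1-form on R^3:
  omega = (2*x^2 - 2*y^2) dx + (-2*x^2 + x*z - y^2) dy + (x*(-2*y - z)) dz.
d(omega) = (-4*x + 4*y + z) dx ∧ dy + (-2*y - z) dx ∧ dz + (-3*x) dy ∧ dz

For a 1-form omega = sum_i f_i dx_i, the exterior derivative is
  d(omega) = sum_{i < j} (∂f_j/∂x_i - ∂f_i/∂x_j) dx_i ∧ dx_j.
  coefficient of dx ∧ dy: ∂f_2/∂x - ∂f_1/∂y = ∂(-2*x^2 + x*z - y^2)/∂x - ∂(2*x^2 - 2*y^2)/∂y = -4*x + 4*y + z
  coefficient of dx ∧ dz: ∂f_3/∂x - ∂f_1/∂z = ∂(x*(-2*y - z))/∂x - ∂(2*x^2 - 2*y^2)/∂z = -2*y - z
  coefficient of dy ∧ dz: ∂f_3/∂y - ∂f_2/∂z = ∂(x*(-2*y - z))/∂y - ∂(-2*x^2 + x*z - y^2)/∂z = -3*x
Assembling: d(omega) = (-4*x + 4*y + z) dx ∧ dy + (-2*y - z) dx ∧ dz + (-3*x) dy ∧ dz.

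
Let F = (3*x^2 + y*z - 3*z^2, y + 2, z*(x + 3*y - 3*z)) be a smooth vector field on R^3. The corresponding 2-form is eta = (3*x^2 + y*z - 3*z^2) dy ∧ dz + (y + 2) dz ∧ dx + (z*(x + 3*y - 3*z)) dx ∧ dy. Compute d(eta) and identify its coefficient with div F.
d(eta) = (7*x + 3*y - 6*z + 1) dx ∧ dy ∧ dz; div F = 7*x + 3*y - 6*z + 1

For a 2-form in R^3 of the form above, applying d gives a 3-form with coefficient ∂P/∂x + ∂Q/∂y + ∂R/∂z:
  ∂P/∂x = 6*x
  ∂Q/∂y = 1
  ∂R/∂z = x + 3*y - 6*z
Sum = 7*x + 3*y - 6*z + 1, which is exactly div F.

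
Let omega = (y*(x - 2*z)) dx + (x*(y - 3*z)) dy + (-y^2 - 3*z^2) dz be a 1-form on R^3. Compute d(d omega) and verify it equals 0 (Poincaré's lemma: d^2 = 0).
d(d omega) = 0

Step 1: d omega = sum_{i<j} (∂f_j/∂x_i - ∂f_i/∂x_j) dx_i ∧ dx_j:
  coeff of dx ∧ dy: -x + y - z
  coeff of dx ∧ dz: 2*y
  coeff of dy ∧ dz: 3*x - 2*y
Step 2: Apply d again to each 2-form coefficient. The only possible 3-form in R^3 is dx ∧ dy ∧ dz, with coefficient
  ∂(coeff of dy∧dz)/∂x - ∂(coeff of dx∧dz)/∂y + ∂(coeff of dx∧dy)/∂z
  = ∂/∂x (3*x - 2*y) - ∂/∂y (2*y) + ∂/∂z (-x + y - z).
Each of these terms simplifies to sums of mixed partials that cancel in pairs. The result is 0 (by equality of mixed partials for smooth functions — Schwarz / Clairaut).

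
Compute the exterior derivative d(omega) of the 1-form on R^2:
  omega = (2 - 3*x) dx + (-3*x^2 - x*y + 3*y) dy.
d(omega) = (-6*x - y) dx ∧ dy

For a 1-form omega = sum_i f_i dx_i, the exterior derivative is
  d(omega) = sum_{i < j} (∂f_j/∂x_i - ∂f_i/∂x_j) dx_i ∧ dx_j.
  coefficient of dx ∧ dy: ∂f_2/∂x - ∂f_1/∂y = ∂(-3*x^2 - x*y + 3*y)/∂x - ∂(2 - 3*x)/∂y = -6*x - y
Assembling: d(omega) = (-6*x - y) dx ∧ dy.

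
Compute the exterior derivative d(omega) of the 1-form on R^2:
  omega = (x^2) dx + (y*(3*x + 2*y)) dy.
d(omega) = (3*y) dx ∧ dy

For a 1-form omega = sum_i f_i dx_i, the exterior derivative is
  d(omega) = sum_{i < j} (∂f_j/∂x_i - ∂f_i/∂x_j) dx_i ∧ dx_j.
  coefficient of dx ∧ dy: ∂f_2/∂x - ∂f_1/∂y = ∂(y*(3*x + 2*y))/∂x - ∂(x^2)/∂y = 3*y
Assembling: d(omega) = (3*y) dx ∧ dy.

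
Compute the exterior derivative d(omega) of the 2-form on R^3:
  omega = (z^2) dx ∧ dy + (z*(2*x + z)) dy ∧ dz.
d(omega) = (4*z) dx ∧ dy ∧ dz

For a 2-form omega = sum_{i<j} g_{ij} dx_i ∧ dx_j, the exterior derivative is
  d(omega) = sum_{i<j} d(g_{ij}) ∧ dx_i ∧ dx_j = sum_{i<j, k} (∂g_{ij}/∂x_k) dx_k ∧ dx_i ∧ dx_j.
Expand each term, using dx_k ∧ dx_i ∧ dx_j = sgn(permutation) dx_{(a)} ∧ dx_{(b)} ∧ dx_{(c)} with (a < b < c) sorted:
  d(z^2) includes (∂/∂z)(z^2) dz = (2*z) dz, which multiplied by dx ∧ dy gives (2*z) dx ∧ dy ∧ dz
  d(z*(2*x + z)) includes (∂/∂x)(z*(2*x + z)) dx = (2*z) dx, which multiplied by dy ∧ dz gives (2*z) dx ∧ dy ∧ dz
Collecting like 3-forms: d(omega) = (4*z) dx ∧ dy ∧ dz.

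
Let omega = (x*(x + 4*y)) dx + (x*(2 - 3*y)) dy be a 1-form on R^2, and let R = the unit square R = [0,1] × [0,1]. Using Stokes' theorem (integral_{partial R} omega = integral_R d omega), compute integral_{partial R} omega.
integral_(partial R) omega = -3/2

Stokes: integral_partial_R omega = integral_R d omega with d omega = (∂Q/∂x - ∂P/∂y) dx ∧ dy.
  ∂Q/∂x = 2 - 3*y
  ∂P/∂y = 4*x
  integrand = ∂Q/∂x - ∂P/∂y = -4*x - 3*y + 2.
Integrating over R: integral_0^1 integral_0^1 (-4*x - 3*y + 2) dx dy = -3/2.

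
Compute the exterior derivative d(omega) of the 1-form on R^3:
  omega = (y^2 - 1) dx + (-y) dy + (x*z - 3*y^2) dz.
d(omega) = (-2*y) dx ∧ dy + (z) dx ∧ dz + (-6*y) dy ∧ dz

For a 1-form omega = sum_i f_i dx_i, the exterior derivative is
  d(omega) = sum_{i < j} (∂f_j/∂x_i - ∂f_i/∂x_j) dx_i ∧ dx_j.
  coefficient of dx ∧ dy: ∂f_2/∂x - ∂f_1/∂y = ∂(-y)/∂x - ∂(y^2 - 1)/∂y = -2*y
  coefficient of dx ∧ dz: ∂f_3/∂x - ∂f_1/∂z = ∂(x*z - 3*y^2)/∂x - ∂(y^2 - 1)/∂z = z
  coefficient of dy ∧ dz: ∂f_3/∂y - ∂f_2/∂z = ∂(x*z - 3*y^2)/∂y - ∂(-y)/∂z = -6*y
Assembling: d(omega) = (-2*y) dx ∧ dy + (z) dx ∧ dz + (-6*y) dy ∧ dz.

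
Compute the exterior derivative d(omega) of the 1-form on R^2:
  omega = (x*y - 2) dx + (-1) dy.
d(omega) = (-x) dx ∧ dy

For a 1-form omega = sum_i f_i dx_i, the exterior derivative is
  d(omega) = sum_{i < j} (∂f_j/∂x_i - ∂f_i/∂x_j) dx_i ∧ dx_j.
  coefficient of dx ∧ dy: ∂f_2/∂x - ∂f_1/∂y = ∂(-1)/∂x - ∂(x*y - 2)/∂y = -x
Assembling: d(omega) = (-x) dx ∧ dy.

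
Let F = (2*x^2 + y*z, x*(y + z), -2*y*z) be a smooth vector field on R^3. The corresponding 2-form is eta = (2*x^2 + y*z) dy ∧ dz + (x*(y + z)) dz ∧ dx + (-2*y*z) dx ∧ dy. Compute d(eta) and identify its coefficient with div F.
d(eta) = (5*x - 2*y) dx ∧ dy ∧ dz; div F = 5*x - 2*y

For a 2-form in R^3 of the form above, applying d gives a 3-form with coefficient ∂P/∂x + ∂Q/∂y + ∂R/∂z:
  ∂P/∂x = 4*x
  ∂Q/∂y = x
  ∂R/∂z = -2*y
Sum = 5*x - 2*y, which is exactly div F.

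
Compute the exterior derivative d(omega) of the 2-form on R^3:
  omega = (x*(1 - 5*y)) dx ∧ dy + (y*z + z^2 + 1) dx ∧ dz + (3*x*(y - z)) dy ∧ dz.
d(omega) = (3*y - 4*z) dx ∧ dy ∧ dz

For a 2-form omega = sum_{i<j} g_{ij} dx_i ∧ dx_j, the exterior derivative is
  d(omega) = sum_{i<j} d(g_{ij}) ∧ dx_i ∧ dx_j = sum_{i<j, k} (∂g_{ij}/∂x_k) dx_k ∧ dx_i ∧ dx_j.
Expand each term, using dx_k ∧ dx_i ∧ dx_j = sgn(permutation) dx_{(a)} ∧ dx_{(b)} ∧ dx_{(c)} with (a < b < c) sorted:
  d(y*z + z^2 + 1) includes (∂/∂y)(y*z + z^2 + 1) dy = (z) dy, which multiplied by dx ∧ dz gives (-z) dx ∧ dy ∧ dz
  d(3*x*(y - z)) includes (∂/∂x)(3*x*(y - z)) dx = (3*y - 3*z) dx, which multiplied by dy ∧ dz gives (3*y - 3*z) dx ∧ dy ∧ dz
Collecting like 3-forms: d(omega) = (3*y - 4*z) dx ∧ dy ∧ dz.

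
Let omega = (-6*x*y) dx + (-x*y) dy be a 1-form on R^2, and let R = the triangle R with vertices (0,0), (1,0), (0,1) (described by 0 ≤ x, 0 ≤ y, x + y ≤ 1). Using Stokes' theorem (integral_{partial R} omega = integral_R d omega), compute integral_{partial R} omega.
integral_(partial R) omega = 5/6

Stokes: integral_partial_R omega = integral_R d omega with d omega = (∂Q/∂x - ∂P/∂y) dx ∧ dy.
  ∂Q/∂x = -y
  ∂P/∂y = -6*x
  integrand = ∂Q/∂x - ∂P/∂y = 6*x - y.
Integrating over R: integral_0^1 integral_0^{1-x} (6*x - y) dy dx = 5/6.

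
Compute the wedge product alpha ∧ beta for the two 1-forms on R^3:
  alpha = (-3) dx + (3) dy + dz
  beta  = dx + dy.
alpha ∧ beta = (-6) dx ∧ dy + (-1) dx ∧ dz + (-1) dy ∧ dz

Distribute the wedge, using dx_i ∧ dx_j = -dx_j ∧ dx_i and dx_i ∧ dx_i = 0. For each pair (i, j) with i < j, the coefficient of dx_i ∧ dx_j in alpha ∧ beta is (alpha_i * beta_j - alpha_j * beta_i). Collecting: alpha ∧ beta = (-6) dx ∧ dy + (-1) dx ∧ dz + (-1) dy ∧ dz.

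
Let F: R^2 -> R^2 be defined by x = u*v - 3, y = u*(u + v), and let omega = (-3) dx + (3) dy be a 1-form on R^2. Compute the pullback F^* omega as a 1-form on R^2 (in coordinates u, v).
F^* omega = (6*u) du

Using F^*(f dg) = (f ∘ F) d(g ∘ F), substitute each coordinate x_i by F_i(u, v) in f_i, and replace dx_i by d F_i = (∂F_i/∂u) du + (∂F_i/∂v) dv.
  For the x component: f_1(F) = -3; d F_1 = (v) du + (u) dv
  For the y component: f_2(F) = 3; d F_2 = (2*u + v) du + (u) dv
Combining and collecting du, dv coefficients:
  coeff of du: 6*u
  coeff of dv: 0
F^* omega = (6*u) du.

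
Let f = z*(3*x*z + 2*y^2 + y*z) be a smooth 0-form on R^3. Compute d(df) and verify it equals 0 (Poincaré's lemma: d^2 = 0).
d(df) = 0

Step 1: df = sum_i (∂f/∂x_i) dx_i = (3*z^2) dx + (z*(4*y + z)) dy + (6*x*z + 2*y^2 + 2*y*z) dz.
Step 2: Apply d again. Using the 1-form formula, the coefficient of dx ∧ dy in d(df) is ∂^2 f/∂x ∂y - ∂^2 f/∂y ∂x = (0) - (0) = 0 (equality of mixed partials for smooth f).
Similarly for dx ∧ dz and dy ∧ dz — all coefficients vanish. So d(df) = 0.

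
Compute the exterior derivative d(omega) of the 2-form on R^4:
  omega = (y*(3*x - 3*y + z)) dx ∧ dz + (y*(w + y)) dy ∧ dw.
d(omega) = (-3*x + 6*y - z) dx ∧ dy ∧ dz

For a 2-form omega = sum_{i<j} g_{ij} dx_i ∧ dx_j, the exterior derivative is
  d(omega) = sum_{i<j} d(g_{ij}) ∧ dx_i ∧ dx_j = sum_{i<j, k} (∂g_{ij}/∂x_k) dx_k ∧ dx_i ∧ dx_j.
Expand each term, using dx_k ∧ dx_i ∧ dx_j = sgn(permutation) dx_{(a)} ∧ dx_{(b)} ∧ dx_{(c)} with (a < b < c) sorted:
  d(y*(3*x - 3*y + z)) includes (∂/∂y)(y*(3*x - 3*y + z)) dy = (3*x - 6*y + z) dy, which multiplied by dx ∧ dz gives (-3*x + 6*y - z) dx ∧ dy ∧ dz
Collecting like 3-forms: d(omega) = (-3*x + 6*y - z) dx ∧ dy ∧ dz.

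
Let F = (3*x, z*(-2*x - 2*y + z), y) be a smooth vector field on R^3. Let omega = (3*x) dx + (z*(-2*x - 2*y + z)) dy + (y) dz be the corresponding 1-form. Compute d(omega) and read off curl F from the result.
d(omega) = (2*x + 2*y - 2*z + 1) dy ∧ dz + (0) dz ∧ dx + (-2*z) dx ∧ dy; curl F = (2*x + 2*y - 2*z + 1, 0, -2*z)

d omega = sum_{i<j} (∂f_j/∂x_i - ∂f_i/∂x_j) dx_i ∧ dx_j. Under the identification (dy ∧ dz, dz ∧ dx, dx ∧ dy) ↔ (e_x, e_y, e_z), the coefficients are exactly the components of curl F. Compute:
  ∂R/∂y - ∂Q/∂z = (1) - (-2*x - 2*y + 2*z) = 2*x + 2*y - 2*z + 1
  ∂P/∂z - ∂R/∂x = (0) - (0) = 0
  ∂Q/∂x - ∂P/∂y = (-2*z) - (0) = -2*z.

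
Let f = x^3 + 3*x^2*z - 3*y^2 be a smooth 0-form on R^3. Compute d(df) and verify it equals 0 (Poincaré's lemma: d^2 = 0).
d(df) = 0

Step 1: df = sum_i (∂f/∂x_i) dx_i = (3*x*(x + 2*z)) dx + (-6*y) dy + (3*x^2) dz.
Step 2: Apply d again. Using the 1-form formula, the coefficient of dx ∧ dy in d(df) is ∂^2 f/∂x ∂y - ∂^2 f/∂y ∂x = (0) - (0) = 0 (equality of mixed partials for smooth f).
Similarly for dx ∧ dz and dy ∧ dz — all coefficients vanish. So d(df) = 0.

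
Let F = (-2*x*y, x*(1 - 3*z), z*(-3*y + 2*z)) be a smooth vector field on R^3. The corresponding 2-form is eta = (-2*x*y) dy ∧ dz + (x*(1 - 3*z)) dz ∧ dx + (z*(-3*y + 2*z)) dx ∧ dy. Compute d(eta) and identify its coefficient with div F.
d(eta) = (-5*y + 4*z) dx ∧ dy ∧ dz; div F = -5*y + 4*z

For a 2-form in R^3 of the form above, applying d gives a 3-form with coefficient ∂P/∂x + ∂Q/∂y + ∂R/∂z:
  ∂P/∂x = -2*y
  ∂Q/∂y = 0
  ∂R/∂z = -3*y + 4*z
Sum = -5*y + 4*z, which is exactly div F.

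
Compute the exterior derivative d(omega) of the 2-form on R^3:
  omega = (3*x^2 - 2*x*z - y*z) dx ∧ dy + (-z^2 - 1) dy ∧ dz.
d(omega) = (-2*x - y) dx ∧ dy ∧ dz

For a 2-form omega = sum_{i<j} g_{ij} dx_i ∧ dx_j, the exterior derivative is
  d(omega) = sum_{i<j} d(g_{ij}) ∧ dx_i ∧ dx_j = sum_{i<j, k} (∂g_{ij}/∂x_k) dx_k ∧ dx_i ∧ dx_j.
Expand each term, using dx_k ∧ dx_i ∧ dx_j = sgn(permutation) dx_{(a)} ∧ dx_{(b)} ∧ dx_{(c)} with (a < b < c) sorted:
  d(3*x^2 - 2*x*z - y*z) includes (∂/∂z)(3*x^2 - 2*x*z - y*z) dz = (-2*x - y) dz, which multiplied by dx ∧ dy gives (-2*x - y) dx ∧ dy ∧ dz
Collecting like 3-forms: d(omega) = (-2*x - y) dx ∧ dy ∧ dz.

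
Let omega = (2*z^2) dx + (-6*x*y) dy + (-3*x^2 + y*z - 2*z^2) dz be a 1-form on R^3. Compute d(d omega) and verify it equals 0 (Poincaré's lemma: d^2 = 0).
d(d omega) = 0

Step 1: d omega = sum_{i<j} (∂f_j/∂x_i - ∂f_i/∂x_j) dx_i ∧ dx_j:
  coeff of dx ∧ dy: -6*y
  coeff of dx ∧ dz: -6*x - 4*z
  coeff of dy ∧ dz: z
Step 2: Apply d again to each 2-form coefficient. The only possible 3-form in R^3 is dx ∧ dy ∧ dz, with coefficient
  ∂(coeff of dy∧dz)/∂x - ∂(coeff of dx∧dz)/∂y + ∂(coeff of dx∧dy)/∂z
  = ∂/∂x (z) - ∂/∂y (-6*x - 4*z) + ∂/∂z (-6*y).
Each of these terms simplifies to sums of mixed partials that cancel in pairs. The result is 0 (by equality of mixed partials for smooth functions — Schwarz / Clairaut).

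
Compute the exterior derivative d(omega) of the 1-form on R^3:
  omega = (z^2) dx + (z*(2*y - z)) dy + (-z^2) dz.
d(omega) = (-2*z) dx ∧ dz + (-2*y + 2*z) dy ∧ dz

For a 1-form omega = sum_i f_i dx_i, the exterior derivative is
  d(omega) = sum_{i < j} (∂f_j/∂x_i - ∂f_i/∂x_j) dx_i ∧ dx_j.
  coefficient of dx ∧ dz: ∂f_3/∂x - ∂f_1/∂z = ∂(-z^2)/∂x - ∂(z^2)/∂z = -2*z
  coefficient of dy ∧ dz: ∂f_3/∂y - ∂f_2/∂z = ∂(-z^2)/∂y - ∂(z*(2*y - z))/∂z = -2*y + 2*z
Assembling: d(omega) = (-2*z) dx ∧ dz + (-2*y + 2*z) dy ∧ dz.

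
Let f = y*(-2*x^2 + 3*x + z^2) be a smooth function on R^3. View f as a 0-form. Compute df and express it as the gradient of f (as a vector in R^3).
df = (y*(3 - 4*x)) dx + (-2*x^2 + 3*x + z^2) dy + (2*y*z) dz; grad f = (y*(3 - 4*x), -2*x^2 + 3*x + z^2, 2*y*z)

For a 0-form f, d f = (∂f/∂x) dx + (∂f/∂y) dy + (∂f/∂z) dz. The components of the vector representation are exactly the entries of grad f in Cartesian coordinates:
  ∂f/∂x = y*(3 - 4*x)
  ∂f/∂y = -2*x^2 + 3*x + z^2
  ∂f/∂z = 2*y*z.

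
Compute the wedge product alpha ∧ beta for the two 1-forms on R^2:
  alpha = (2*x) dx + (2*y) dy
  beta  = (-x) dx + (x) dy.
alpha ∧ beta = (2*x*(x + y)) dx ∧ dy

Distribute the wedge, using dx_i ∧ dx_j = -dx_j ∧ dx_i and dx_i ∧ dx_i = 0. For each pair (i, j) with i < j, the coefficient of dx_i ∧ dx_j in alpha ∧ beta is (alpha_i * beta_j - alpha_j * beta_i). Collecting: alpha ∧ beta = (2*x*(x + y)) dx ∧ dy.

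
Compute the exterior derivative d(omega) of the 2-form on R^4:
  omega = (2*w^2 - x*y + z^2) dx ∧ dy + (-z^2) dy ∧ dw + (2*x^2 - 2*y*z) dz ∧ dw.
d(omega) = (2*z) dx ∧ dy ∧ dz + (4*w) dx ∧ dy ∧ dw + (4*x) dx ∧ dz ∧ dw

For a 2-form omega = sum_{i<j} g_{ij} dx_i ∧ dx_j, the exterior derivative is
  d(omega) = sum_{i<j} d(g_{ij}) ∧ dx_i ∧ dx_j = sum_{i<j, k} (∂g_{ij}/∂x_k) dx_k ∧ dx_i ∧ dx_j.
Expand each term, using dx_k ∧ dx_i ∧ dx_j = sgn(permutation) dx_{(a)} ∧ dx_{(b)} ∧ dx_{(c)} with (a < b < c) sorted:
  d(2*w^2 - x*y + z^2) includes (∂/∂z)(2*w^2 - x*y + z^2) dz = (2*z) dz, which multiplied by dx ∧ dy gives (2*z) dx ∧ dy ∧ dz
  d(2*w^2 - x*y + z^2) includes (∂/∂w)(2*w^2 - x*y + z^2) dw = (4*w) dw, which multiplied by dx ∧ dy gives (4*w) dx ∧ dy ∧ dw
  d(-z^2) includes (∂/∂z)(-z^2) dz = (-2*z) dz, which multiplied by dy ∧ dw gives (2*z) dy ∧ dz ∧ dw
  d(2*x^2 - 2*y*z) includes (∂/∂x)(2*x^2 - 2*y*z) dx = (4*x) dx, which multiplied by dz ∧ dw gives (4*x) dx ∧ dz ∧ dw
  d(2*x^2 - 2*y*z) includes (∂/∂y)(2*x^2 - 2*y*z) dy = (-2*z) dy, which multiplied by dz ∧ dw gives (-2*z) dy ∧ dz ∧ dw
Collecting like 3-forms: d(omega) = (2*z) dx ∧ dy ∧ dz + (4*w) dx ∧ dy ∧ dw + (4*x) dx ∧ dz ∧ dw.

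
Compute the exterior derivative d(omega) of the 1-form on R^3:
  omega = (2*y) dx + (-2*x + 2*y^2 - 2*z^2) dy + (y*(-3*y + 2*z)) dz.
d(omega) = (-4) dx ∧ dy + (-6*y + 6*z) dy ∧ dz

For a 1-form omega = sum_i f_i dx_i, the exterior derivative is
  d(omega) = sum_{i < j} (∂f_j/∂x_i - ∂f_i/∂x_j) dx_i ∧ dx_j.
  coefficient of dx ∧ dy: ∂f_2/∂x - ∂f_1/∂y = ∂(-2*x + 2*y^2 - 2*z^2)/∂x - ∂(2*y)/∂y = -4
  coefficient of dy ∧ dz: ∂f_3/∂y - ∂f_2/∂z = ∂(y*(-3*y + 2*z))/∂y - ∂(-2*x + 2*y^2 - 2*z^2)/∂z = -6*y + 6*z
Assembling: d(omega) = (-4) dx ∧ dy + (-6*y + 6*z) dy ∧ dz.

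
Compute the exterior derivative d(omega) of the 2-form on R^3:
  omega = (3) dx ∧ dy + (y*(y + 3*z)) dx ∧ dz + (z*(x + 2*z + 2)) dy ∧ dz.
d(omega) = (-2*y - 2*z) dx ∧ dy ∧ dz

For a 2-form omega = sum_{i<j} g_{ij} dx_i ∧ dx_j, the exterior derivative is
  d(omega) = sum_{i<j} d(g_{ij}) ∧ dx_i ∧ dx_j = sum_{i<j, k} (∂g_{ij}/∂x_k) dx_k ∧ dx_i ∧ dx_j.
Expand each term, using dx_k ∧ dx_i ∧ dx_j = sgn(permutation) dx_{(a)} ∧ dx_{(b)} ∧ dx_{(c)} with (a < b < c) sorted:
  d(y*(y + 3*z)) includes (∂/∂y)(y*(y + 3*z)) dy = (2*y + 3*z) dy, which multiplied by dx ∧ dz gives (-2*y - 3*z) dx ∧ dy ∧ dz
  d(z*(x + 2*z + 2)) includes (∂/∂x)(z*(x + 2*z + 2)) dx = (z) dx, which multiplied by dy ∧ dz gives (z) dx ∧ dy ∧ dz
Collecting like 3-forms: d(omega) = (-2*y - 2*z) dx ∧ dy ∧ dz.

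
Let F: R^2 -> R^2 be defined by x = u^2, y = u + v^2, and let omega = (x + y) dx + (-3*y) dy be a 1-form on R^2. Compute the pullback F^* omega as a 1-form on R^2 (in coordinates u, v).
F^* omega = (2*u^3 + 2*u^2 + 2*u*v^2 - 3*u - 3*v^2) du + (6*v*(-u - v^2)) dv

Using F^*(f dg) = (f ∘ F) d(g ∘ F), substitute each coordinate x_i by F_i(u, v) in f_i, and replace dx_i by d F_i = (∂F_i/∂u) du + (∂F_i/∂v) dv.
  For the x component: f_1(F) = u^2 + u + v^2; d F_1 = (2*u) du + (0) dv
  For the y component: f_2(F) = -3*u - 3*v^2; d F_2 = (1) du + (2*v) dv
Combining and collecting du, dv coefficients:
  coeff of du: 2*u^3 + 2*u^2 + 2*u*v^2 - 3*u - 3*v^2
  coeff of dv: 6*v*(-u - v^2)
F^* omega = (2*u^3 + 2*u^2 + 2*u*v^2 - 3*u - 3*v^2) du + (6*v*(-u - v^2)) dv.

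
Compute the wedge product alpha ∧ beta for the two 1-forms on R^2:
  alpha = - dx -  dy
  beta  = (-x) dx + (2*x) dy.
alpha ∧ beta = (-3*x) dx ∧ dy

Distribute the wedge, using dx_i ∧ dx_j = -dx_j ∧ dx_i and dx_i ∧ dx_i = 0. For each pair (i, j) with i < j, the coefficient of dx_i ∧ dx_j in alpha ∧ beta is (alpha_i * beta_j - alpha_j * beta_i). Collecting: alpha ∧ beta = (-3*x) dx ∧ dy.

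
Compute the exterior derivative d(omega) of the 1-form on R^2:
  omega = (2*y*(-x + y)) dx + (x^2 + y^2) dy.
d(omega) = (4*x - 4*y) dx ∧ dy

For a 1-form omega = sum_i f_i dx_i, the exterior derivative is
  d(omega) = sum_{i < j} (∂f_j/∂x_i - ∂f_i/∂x_j) dx_i ∧ dx_j.
  coefficient of dx ∧ dy: ∂f_2/∂x - ∂f_1/∂y = ∂(x^2 + y^2)/∂x - ∂(2*y*(-x + y))/∂y = 4*x - 4*y
Assembling: d(omega) = (4*x - 4*y) dx ∧ dy.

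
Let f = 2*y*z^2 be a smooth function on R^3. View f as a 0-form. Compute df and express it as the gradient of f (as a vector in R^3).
df = (0) dx + (2*z^2) dy + (4*y*z) dz; grad f = (0, 2*z^2, 4*y*z)

For a 0-form f, d f = (∂f/∂x) dx + (∂f/∂y) dy + (∂f/∂z) dz. The components of the vector representation are exactly the entries of grad f in Cartesian coordinates:
  ∂f/∂x = 0
  ∂f/∂y = 2*z^2
  ∂f/∂z = 4*y*z.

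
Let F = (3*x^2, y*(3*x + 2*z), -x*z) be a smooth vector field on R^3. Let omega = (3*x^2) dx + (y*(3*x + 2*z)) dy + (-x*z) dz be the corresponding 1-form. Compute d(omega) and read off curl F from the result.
d(omega) = (-2*y) dy ∧ dz + (z) dz ∧ dx + (3*y) dx ∧ dy; curl F = (-2*y, z, 3*y)

d omega = sum_{i<j} (∂f_j/∂x_i - ∂f_i/∂x_j) dx_i ∧ dx_j. Under the identification (dy ∧ dz, dz ∧ dx, dx ∧ dy) ↔ (e_x, e_y, e_z), the coefficients are exactly the components of curl F. Compute:
  ∂R/∂y - ∂Q/∂z = (0) - (2*y) = -2*y
  ∂P/∂z - ∂R/∂x = (0) - (-z) = z
  ∂Q/∂x - ∂P/∂y = (3*y) - (0) = 3*y.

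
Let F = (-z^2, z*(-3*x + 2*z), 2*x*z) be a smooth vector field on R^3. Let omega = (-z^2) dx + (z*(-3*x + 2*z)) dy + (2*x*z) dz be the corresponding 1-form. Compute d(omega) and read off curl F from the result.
d(omega) = (3*x - 4*z) dy ∧ dz + (-4*z) dz ∧ dx + (-3*z) dx ∧ dy; curl F = (3*x - 4*z, -4*z, -3*z)

d omega = sum_{i<j} (∂f_j/∂x_i - ∂f_i/∂x_j) dx_i ∧ dx_j. Under the identification (dy ∧ dz, dz ∧ dx, dx ∧ dy) ↔ (e_x, e_y, e_z), the coefficients are exactly the components of curl F. Compute:
  ∂R/∂y - ∂Q/∂z = (0) - (-3*x + 4*z) = 3*x - 4*z
  ∂P/∂z - ∂R/∂x = (-2*z) - (2*z) = -4*z
  ∂Q/∂x - ∂P/∂y = (-3*z) - (0) = -3*z.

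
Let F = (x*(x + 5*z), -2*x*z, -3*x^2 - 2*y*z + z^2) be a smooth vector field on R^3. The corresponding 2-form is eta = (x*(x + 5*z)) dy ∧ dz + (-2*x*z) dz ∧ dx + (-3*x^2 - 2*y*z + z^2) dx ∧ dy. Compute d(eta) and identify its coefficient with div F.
d(eta) = (2*x - 2*y + 7*z) dx ∧ dy ∧ dz; div F = 2*x - 2*y + 7*z

For a 2-form in R^3 of the form above, applying d gives a 3-form with coefficient ∂P/∂x + ∂Q/∂y + ∂R/∂z:
  ∂P/∂x = 2*x + 5*z
  ∂Q/∂y = 0
  ∂R/∂z = -2*y + 2*z
Sum = 2*x - 2*y + 7*z, which is exactly div F.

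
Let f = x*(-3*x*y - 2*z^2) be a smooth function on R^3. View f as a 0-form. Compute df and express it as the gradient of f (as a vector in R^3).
df = (-6*x*y - 2*z^2) dx + (-3*x^2) dy + (-4*x*z) dz; grad f = (-6*x*y - 2*z^2, -3*x^2, -4*x*z)

For a 0-form f, d f = (∂f/∂x) dx + (∂f/∂y) dy + (∂f/∂z) dz. The components of the vector representation are exactly the entries of grad f in Cartesian coordinates:
  ∂f/∂x = -6*x*y - 2*z^2
  ∂f/∂y = -3*x^2
  ∂f/∂z = -4*x*z.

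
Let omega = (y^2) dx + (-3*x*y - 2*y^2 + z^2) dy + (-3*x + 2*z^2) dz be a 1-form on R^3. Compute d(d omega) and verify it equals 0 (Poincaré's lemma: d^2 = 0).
d(d omega) = 0

Step 1: d omega = sum_{i<j} (∂f_j/∂x_i - ∂f_i/∂x_j) dx_i ∧ dx_j:
  coeff of dx ∧ dy: -5*y
  coeff of dx ∧ dz: -3
  coeff of dy ∧ dz: -2*z
Step 2: Apply d again to each 2-form coefficient. The only possible 3-form in R^3 is dx ∧ dy ∧ dz, with coefficient
  ∂(coeff of dy∧dz)/∂x - ∂(coeff of dx∧dz)/∂y + ∂(coeff of dx∧dy)/∂z
  = ∂/∂x (-2*z) - ∂/∂y (-3) + ∂/∂z (-5*y).
Each of these terms simplifies to sums of mixed partials that cancel in pairs. The result is 0 (by equality of mixed partials for smooth functions — Schwarz / Clairaut).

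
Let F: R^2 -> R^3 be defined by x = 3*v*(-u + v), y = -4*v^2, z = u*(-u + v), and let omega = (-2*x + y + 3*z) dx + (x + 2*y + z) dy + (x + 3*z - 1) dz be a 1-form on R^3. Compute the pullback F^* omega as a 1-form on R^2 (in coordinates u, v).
F^* omega = (6*u^3 + 6*u^2*v - 33*u*v^2 + 2*u + 33*v^3 - v) du + (6*u^3 - 37*u^2*v + 103*u*v^2 - u - 20*v^3) dv

Using F^*(f dg) = (f ∘ F) d(g ∘ F), substitute each coordinate x_i by F_i(u, v) in f_i, and replace dx_i by d F_i = (∂F_i/∂u) du + (∂F_i/∂v) dv.
  For the x component: f_1(F) = -3*u^2 + 9*u*v - 10*v^2; d F_1 = (-3*v) du + (-3*u + 6*v) dv
  For the y component: f_2(F) = -u^2 - 2*u*v - 5*v^2; d F_2 = (0) du + (-8*v) dv
  For the z component: f_3(F) = -3*u^2 + 3*v^2 - 1; d F_3 = (-2*u + v) du + (u) dv
Combining and collecting du, dv coefficients:
  coeff of du: 6*u^3 + 6*u^2*v - 33*u*v^2 + 2*u + 33*v^3 - v
  coeff of dv: 6*u^3 - 37*u^2*v + 103*u*v^2 - u - 20*v^3
F^* omega = (6*u^3 + 6*u^2*v - 33*u*v^2 + 2*u + 33*v^3 - v) du + (6*u^3 - 37*u^2*v + 103*u*v^2 - u - 20*v^3) dv.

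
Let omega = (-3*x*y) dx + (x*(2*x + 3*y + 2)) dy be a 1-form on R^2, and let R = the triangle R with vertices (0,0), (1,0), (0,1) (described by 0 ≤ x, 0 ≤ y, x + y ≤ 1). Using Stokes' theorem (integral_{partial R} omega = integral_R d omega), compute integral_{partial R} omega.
integral_(partial R) omega = 8/3

Stokes: integral_partial_R omega = integral_R d omega with d omega = (∂Q/∂x - ∂P/∂y) dx ∧ dy.
  ∂Q/∂x = 4*x + 3*y + 2
  ∂P/∂y = -3*x
  integrand = ∂Q/∂x - ∂P/∂y = 7*x + 3*y + 2.
Integrating over R: integral_0^1 integral_0^{1-x} (7*x + 3*y + 2) dy dx = 8/3.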